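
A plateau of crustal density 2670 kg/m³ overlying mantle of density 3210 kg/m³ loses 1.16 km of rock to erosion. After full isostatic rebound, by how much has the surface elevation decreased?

Rebound u = e ρ_c/ρ_m = 1.16 km × 2670/3210 = 0.9649 km.
Net surface drop = e − u = 1.16 km − 0.9649 km = e (ρ_m − ρ_c)/ρ_m = 0.195 km.

0.195 km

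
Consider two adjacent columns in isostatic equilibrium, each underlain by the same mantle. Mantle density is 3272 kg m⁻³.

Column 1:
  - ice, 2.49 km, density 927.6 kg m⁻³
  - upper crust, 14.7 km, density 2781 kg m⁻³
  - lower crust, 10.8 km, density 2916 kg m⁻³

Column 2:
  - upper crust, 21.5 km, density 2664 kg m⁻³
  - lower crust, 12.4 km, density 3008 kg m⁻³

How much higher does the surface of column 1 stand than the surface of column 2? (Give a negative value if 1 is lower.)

For any compensation level in the mantle, the mantle terms cancel and isostasy reduces to e = (Σt_1 − Σt_2) − (Σ(ρt)_1 − Σ(ρt)_2) / ρ_m.
Σt_1 = 27.99 km; Σt_2 = 33.9 km; Σ(ρt)_1 = 74683.224; Σ(ρt)_2 = 94575.2 (in km·kg m⁻³).
e = (27.99 − 33.9) − (74683.224 − 94575.2) / 3272 = 0.169 km.

0.169 km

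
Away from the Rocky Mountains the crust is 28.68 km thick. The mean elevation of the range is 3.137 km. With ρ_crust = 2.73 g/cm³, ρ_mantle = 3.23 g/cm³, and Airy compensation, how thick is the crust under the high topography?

48.9 km

Root depth r = h ρ_c / (ρ_m − ρ_c) = 3.137 km × 2.73 / 0.5 = 17.13 km.
Total thickness = T + h + r = 28.68 km + 3.137 km + 17.13 km = 48.9 km.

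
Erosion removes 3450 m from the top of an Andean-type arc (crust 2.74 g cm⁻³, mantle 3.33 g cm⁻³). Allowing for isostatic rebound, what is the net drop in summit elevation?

611 m

Rebound u = e ρ_c/ρ_m = 3450 m × 2.74/3.33 = 2839 m.
Net surface drop = e − u = 3450 m − 2839 m = e (ρ_m − ρ_c)/ρ_m = 611 m.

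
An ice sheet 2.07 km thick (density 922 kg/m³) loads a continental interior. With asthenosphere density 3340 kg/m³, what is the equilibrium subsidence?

By Archimedes' principle applied to the lithosphere: the ice load ρ_ice t is balanced by mantle displaced below, ρ_m s.
s = t ρ_ice / ρ_m = 2.07 km × 922/3340 = 0.571 km.

0.571 km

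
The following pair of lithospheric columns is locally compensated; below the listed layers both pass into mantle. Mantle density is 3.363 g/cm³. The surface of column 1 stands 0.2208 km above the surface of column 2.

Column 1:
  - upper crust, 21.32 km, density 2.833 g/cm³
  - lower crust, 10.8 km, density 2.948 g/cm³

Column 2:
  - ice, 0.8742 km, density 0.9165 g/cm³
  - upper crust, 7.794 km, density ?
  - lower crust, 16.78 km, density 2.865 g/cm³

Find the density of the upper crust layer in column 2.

Take the compensation level at the base of the deeper column (depth z_c below the surface of column 1) and equate Σ ρ_i t_i down to z_c; mantle fills any gap and the z_c terms cancel.
Column 1: 21.32×2.833 + 10.8×2.948 + (z_c − 32.12)×3.363
Column 2: 0.2208×0 + 0.8742×0.9165 + 7.794×ρ + 16.78×2.865 + (z_c − 0.2208 − 25.4482)×3.363
The z_c×3.363 term appears on both sides and cancels. Collect the known terms of each column as K = Σ(ρt)_known − 3.363 × (depth of known layers): K_1 = 92.23796 − 3.363×32.12 = −15.7816; K_2 = 48.8759043 − 3.363×(0.2208 + 25.4482) = −37.4489427.
Balance: K_1 = K_2 + 7.794×ρ, so ρ = (K_1 − K_2)/7.794 = 21.6673/7.794 = 2.78 g/cm³.

2.78 g/cm³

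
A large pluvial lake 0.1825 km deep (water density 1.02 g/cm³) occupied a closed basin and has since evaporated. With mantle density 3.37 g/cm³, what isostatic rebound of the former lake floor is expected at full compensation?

0.0552 km

u = d ρ_w/ρ_m = 0.1825 km × 1.02/3.37 = 0.0552 km.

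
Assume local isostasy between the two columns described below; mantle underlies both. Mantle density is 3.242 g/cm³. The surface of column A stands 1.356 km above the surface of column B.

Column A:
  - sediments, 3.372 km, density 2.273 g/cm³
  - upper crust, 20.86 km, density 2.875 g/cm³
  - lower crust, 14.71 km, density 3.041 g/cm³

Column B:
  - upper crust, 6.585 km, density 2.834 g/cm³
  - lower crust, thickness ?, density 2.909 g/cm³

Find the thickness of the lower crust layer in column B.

20.4 km

Take the compensation level at the base of the deeper column (depth z_c below the surface of column A) and equate Σ ρ_i t_i down to z_c; mantle fills any gap and the z_c terms cancel.
Column A: 3.372×2.273 + 20.86×2.875 + 14.71×3.041 + (z_c − 38.942)×3.242
Column B: 1.356×0 + 6.585×2.834 + x×2.909 + (z_c − 1.356 − 6.585 − x)×3.242
The z_c×3.242 term appears on both sides and cancels. Collect the known terms of each column as K = Σ(ρt)_known − 3.242 × (depth of known layers): K_A = 112.370166 − 3.242×38.942 = −13.879798; K_B = 18.66189 − 3.242×(1.356 + 6.585) = −7.082832.
Balance: K_A = K_B − x×(3.242 − 2.909), so x = (K_B − K_A)/(3.242 − 2.909) = 6.79697/0.333 = 20.4 km.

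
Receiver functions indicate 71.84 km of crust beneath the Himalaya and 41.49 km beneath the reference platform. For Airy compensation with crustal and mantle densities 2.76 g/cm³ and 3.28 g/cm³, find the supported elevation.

4.81 km

Excess crust Δ = 71.84 km − 41.49 km = 30.35 km, split between elevation h and root r with h + r = Δ.
Airy balance ρ_c h = (ρ_m − ρ_c) r gives r = h ρ_c/(ρ_m − ρ_c), so h (1 + ρ_c/(ρ_m − ρ_c)) = Δ, i.e. h = Δ (ρ_m − ρ_c)/ρ_m.
h = 30.35 km × 0.52/3.28 = 4.81 km.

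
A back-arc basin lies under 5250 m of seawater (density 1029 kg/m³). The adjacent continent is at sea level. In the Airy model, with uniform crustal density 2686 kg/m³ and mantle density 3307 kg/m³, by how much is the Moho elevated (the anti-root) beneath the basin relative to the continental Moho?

14000 m

Equating mass per unit area of the two columns: replacing crust with seawater at the top is compensated by replacing crust with mantle at the base: d (ρ_c − ρ_w) = a (ρ_m − ρ_c).
a = d (ρ_c − ρ_w)/(ρ_m − ρ_c) = 5250 m × 1657/621 = 14000 m.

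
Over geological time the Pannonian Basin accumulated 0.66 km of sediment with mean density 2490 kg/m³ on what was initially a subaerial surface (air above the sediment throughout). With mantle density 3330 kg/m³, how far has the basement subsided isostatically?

Subaerial load: s = t ρ_sed / ρ_m = 0.66 km × 2490/3330 = 0.494 km.

0.494 km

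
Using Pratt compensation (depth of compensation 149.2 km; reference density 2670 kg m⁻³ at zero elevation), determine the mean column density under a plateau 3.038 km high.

2620 kg m⁻³

Pratt balance: ρ_ref D = ρ (D + h).
ρ = ρ_ref D/(D + h) = 2670 × 149.2 km/(149.2 km + 3.038 km) = 2620 kg m⁻³.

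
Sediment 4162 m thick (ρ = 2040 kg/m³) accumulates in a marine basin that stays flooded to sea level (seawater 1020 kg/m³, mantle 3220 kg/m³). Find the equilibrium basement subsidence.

Submarine loading: the sediment displaces seawater, and the subsidence is in turn flooded, so s (ρ_m − ρ_w) = t (ρ_sed − ρ_w).
s = 4162 m × (2040 − 1020) / (3220 − 1020) = 1930 m.

1930 m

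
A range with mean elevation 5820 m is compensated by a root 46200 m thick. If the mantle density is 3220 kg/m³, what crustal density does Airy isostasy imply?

2860 kg/m³

ρ_c h = (ρ_m − ρ_c) r → ρ_c (h + r) = ρ_m r → ρ_c = ρ_m r / (h + r).
ρ_c = 3220 × 46200 m / (5820 m + 46200 m) = 2860 kg/m³.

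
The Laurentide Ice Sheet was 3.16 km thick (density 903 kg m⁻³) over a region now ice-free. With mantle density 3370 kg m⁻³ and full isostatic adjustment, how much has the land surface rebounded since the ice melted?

Removing the load lets mantle flow back in; uplift u satisfies ρ_ice t = ρ_m u.
u = t ρ_ice/ρ_m = 3.16 km × 903/3370 = 0.847 km.

0.847 km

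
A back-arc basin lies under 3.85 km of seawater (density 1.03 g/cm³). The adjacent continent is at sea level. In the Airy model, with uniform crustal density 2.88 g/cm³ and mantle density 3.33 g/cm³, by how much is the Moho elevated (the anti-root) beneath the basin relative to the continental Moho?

15.8 km

By Archimedes' principle applied to the lithosphere: replacing crust with seawater at the top is compensated by replacing crust with mantle at the base: d (ρ_c − ρ_w) = a (ρ_m − ρ_c).
a = d (ρ_c − ρ_w)/(ρ_m − ρ_c) = 3.85 km × 1.85/0.45 = 15.8 km.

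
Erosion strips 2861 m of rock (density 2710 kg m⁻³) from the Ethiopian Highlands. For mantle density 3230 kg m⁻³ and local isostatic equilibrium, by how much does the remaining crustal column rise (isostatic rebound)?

Unloading: uplift u = e ρ_c/ρ_m = 2861 m × 2710/3230 = 2400 m.

2400 m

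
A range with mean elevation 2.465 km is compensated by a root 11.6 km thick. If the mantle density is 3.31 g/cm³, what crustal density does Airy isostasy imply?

2.73 g/cm³

ρ_c h = (ρ_m − ρ_c) r → ρ_c (h + r) = ρ_m r → ρ_c = ρ_m r / (h + r).
ρ_c = 3.31 × 11.6 km / (2.465 km + 11.6 km) = 2.73 g/cm³.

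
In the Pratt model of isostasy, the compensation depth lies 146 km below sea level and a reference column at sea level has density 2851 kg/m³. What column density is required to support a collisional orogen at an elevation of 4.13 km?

2770 kg/m³

Pratt balance: ρ_ref D = ρ (D + h).
ρ = ρ_ref D/(D + h) = 2851 × 146 km/(146 km + 4.13 km) = 2770 kg/m³.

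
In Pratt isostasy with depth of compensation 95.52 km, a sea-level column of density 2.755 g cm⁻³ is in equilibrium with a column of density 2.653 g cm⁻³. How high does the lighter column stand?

3.67 km

ρ_ref D = ρ (D + h) → h = D (ρ_ref − ρ)/ρ.
h = 95.52 km × (2.755 − 2.653)/2.653 = 3.67 km.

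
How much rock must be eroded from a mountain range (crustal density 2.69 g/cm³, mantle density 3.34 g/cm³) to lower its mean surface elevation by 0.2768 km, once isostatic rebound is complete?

1.42 km

Net drop Δ = e − u = e − e ρ_c/ρ_m = e (ρ_m − ρ_c)/ρ_m.
e = Δ ρ_m/(ρ_m − ρ_c) = 0.2768 km × 3.34/0.65 = 1.42 km.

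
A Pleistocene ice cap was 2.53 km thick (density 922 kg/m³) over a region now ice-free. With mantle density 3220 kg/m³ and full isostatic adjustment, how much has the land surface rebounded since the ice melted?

0.724 km

Removing the load lets mantle flow back in; uplift u satisfies ρ_ice t = ρ_m u.
u = t ρ_ice/ρ_m = 2.53 km × 922/3220 = 0.724 km.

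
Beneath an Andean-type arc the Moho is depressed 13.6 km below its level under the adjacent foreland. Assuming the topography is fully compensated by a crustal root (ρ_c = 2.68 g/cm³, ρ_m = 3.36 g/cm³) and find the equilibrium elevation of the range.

Isostatic balance requires: ρ_c h = (ρ_m − ρ_c) r.
h = r (ρ_m − ρ_c) / ρ_c = 13.6 km × (3.36 − 2.68) / 2.68 = 3.45 km.

3.45 km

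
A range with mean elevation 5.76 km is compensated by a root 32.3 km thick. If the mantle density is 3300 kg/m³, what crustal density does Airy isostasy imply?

ρ_c h = (ρ_m − ρ_c) r → ρ_c (h + r) = ρ_m r → ρ_c = ρ_m r / (h + r).
ρ_c = 3300 × 32.3 km / (5.76 km + 32.3 km) = 2800 kg/m³.

2800 kg/m³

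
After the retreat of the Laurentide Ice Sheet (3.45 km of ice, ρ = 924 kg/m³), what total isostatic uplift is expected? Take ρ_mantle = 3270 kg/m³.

0.975 km

Removing the load lets mantle flow back in; uplift u satisfies ρ_ice t = ρ_m u.
u = t ρ_ice/ρ_m = 3.45 km × 924/3270 = 0.975 km.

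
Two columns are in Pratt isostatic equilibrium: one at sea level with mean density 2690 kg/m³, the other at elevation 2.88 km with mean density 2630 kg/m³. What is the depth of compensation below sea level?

ρ_ref D = ρ (D + h) → D (ρ_ref − ρ) = ρ h.
D = ρ h/(ρ_ref − ρ) = 2630 × 2.88 km/(2690 − 2630) = 126 km.

126 km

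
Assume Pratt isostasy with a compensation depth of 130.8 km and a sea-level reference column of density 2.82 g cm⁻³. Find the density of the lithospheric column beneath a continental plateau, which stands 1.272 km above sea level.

2.79 g cm⁻³

Pratt balance: ρ_ref D = ρ (D + h).
ρ = ρ_ref D/(D + h) = 2.82 × 130.8 km/(130.8 km + 1.272 km) = 2.79 g cm⁻³.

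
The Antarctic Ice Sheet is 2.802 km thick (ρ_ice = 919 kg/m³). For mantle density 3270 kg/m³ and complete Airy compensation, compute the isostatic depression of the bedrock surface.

In Airy isostatic equilibrium: the ice load ρ_ice t is balanced by mantle displaced below, ρ_m s.
s = t ρ_ice / ρ_m = 2.802 km × 919/3270 = 0.787 km.

0.787 km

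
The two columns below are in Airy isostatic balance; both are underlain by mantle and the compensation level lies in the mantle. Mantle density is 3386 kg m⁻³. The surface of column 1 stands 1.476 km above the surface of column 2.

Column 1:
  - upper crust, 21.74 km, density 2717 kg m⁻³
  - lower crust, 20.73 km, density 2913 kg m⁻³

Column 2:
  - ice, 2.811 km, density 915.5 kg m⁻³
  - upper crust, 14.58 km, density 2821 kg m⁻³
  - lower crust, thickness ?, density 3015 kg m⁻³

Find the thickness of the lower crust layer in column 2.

11.2 km

Take the compensation level at the base of the deeper column (depth z_c below the surface of column 1) and equate Σ ρ_i t_i down to z_c; mantle fills any gap and the z_c terms cancel.
Column 1: 21.74×2717 + 20.73×2913 + (z_c − 42.47)×3386
Column 2: 1.476×0 + 2.811×915.5 + 14.58×2821 + x×3015 + (z_c − 1.476 − 17.391 − x)×3386
The z_c×3386 term appears on both sides and cancels. Collect the known terms of each column as K = Σ(ρt)_known − 3386 × (depth of known layers): K_1 = 119454.07 − 3386×42.47 = −24349.35; K_2 = 43703.6505 − 3386×(1.476 + 17.391) = −20180.0115.
Balance: K_1 = K_2 − x×(3386 − 3015), so x = (K_2 − K_1)/(3386 − 3015) = 4169.34/371 = 11.2 km.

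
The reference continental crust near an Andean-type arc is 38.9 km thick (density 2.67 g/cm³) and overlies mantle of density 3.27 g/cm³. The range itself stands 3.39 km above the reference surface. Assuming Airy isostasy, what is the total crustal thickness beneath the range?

Root depth r = h ρ_c / (ρ_m − ρ_c) = 3.39 km × 2.67 / 0.6 = 15.09 km.
Total thickness = T + h + r = 38.9 km + 3.39 km + 15.09 km = 57.4 km.

57.4 km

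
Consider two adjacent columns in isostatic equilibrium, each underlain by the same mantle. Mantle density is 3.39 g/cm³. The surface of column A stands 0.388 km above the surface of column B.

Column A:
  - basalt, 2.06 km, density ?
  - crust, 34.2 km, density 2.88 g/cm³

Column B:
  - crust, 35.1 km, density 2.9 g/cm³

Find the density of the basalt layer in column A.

2.87 g/cm³

Take the compensation level at the base of the deeper column (depth z_c below the surface of column A) and equate Σ ρ_i t_i down to z_c; mantle fills any gap and the z_c terms cancel.
Column A: 2.06×ρ + 34.2×2.88 + (z_c − 36.26)×3.39
Column B: 0.388×0 + 35.1×2.9 + (z_c − 0.388 − 35.1)×3.39
The z_c×3.39 term appears on both sides and cancels. Collect the known terms of each column as K = Σ(ρt)_known − 3.39 × (depth of known layers): K_A = 98.496 − 3.39×36.26 = −24.4254; K_B = 101.79 − 3.39×(0.388 + 35.1) = −18.51432.
Balance: K_A + 2.06×ρ = K_B, so ρ = (K_B − K_A)/2.06 = 5.91108/2.06 = 2.87 g/cm³.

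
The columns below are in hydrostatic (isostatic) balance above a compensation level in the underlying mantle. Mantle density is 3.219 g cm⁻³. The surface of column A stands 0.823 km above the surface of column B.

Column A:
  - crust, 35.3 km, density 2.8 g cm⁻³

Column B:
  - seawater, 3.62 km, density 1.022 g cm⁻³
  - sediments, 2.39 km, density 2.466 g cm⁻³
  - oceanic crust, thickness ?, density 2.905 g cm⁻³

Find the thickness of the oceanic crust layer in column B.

7.61 km

Take the compensation level at the base of the deeper column (depth z_c below the surface of column A) and equate Σ ρ_i t_i down to z_c; mantle fills any gap and the z_c terms cancel.
Column A: 35.3×2.8 + (z_c − 35.3)×3.219
Column B: 0.823×0 + 3.62×1.022 + 2.39×2.466 + x×2.905 + (z_c − 0.823 − 6.01 − x)×3.219
The z_c×3.219 term appears on both sides and cancels. Collect the known terms of each column as K = Σ(ρt)_known − 3.219 × (depth of known layers): K_A = 98.84 − 3.219×35.3 = −14.7907; K_B = 9.59338 − 3.219×(0.823 + 6.01) = −12.402047.
Balance: K_A = K_B − x×(3.219 − 2.905), so x = (K_B − K_A)/(3.219 − 2.905) = 2.38865/0.314 = 7.61 km.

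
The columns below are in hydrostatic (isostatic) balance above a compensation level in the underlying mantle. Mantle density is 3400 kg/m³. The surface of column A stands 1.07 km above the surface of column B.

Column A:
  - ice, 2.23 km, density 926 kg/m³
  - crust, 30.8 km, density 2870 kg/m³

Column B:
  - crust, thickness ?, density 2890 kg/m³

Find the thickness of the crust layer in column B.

35.7 km

Take the compensation level at the base of the deeper column (depth z_c below the surface of column A) and equate Σ ρ_i t_i down to z_c; mantle fills any gap and the z_c terms cancel.
Column A: 2.23×926 + 30.8×2870 + (z_c − 33.03)×3400
Column B: 1.07×0 + x×2890 + (z_c − 1.07 − 0 − x)×3400
The z_c×3400 term appears on both sides and cancels. Collect the known terms of each column as K = Σ(ρt)_known − 3400 × (depth of known layers): K_A = 90460.98 − 3400×33.03 = −21841.02; K_B = 0 − 3400×(1.07 + 0) = −3638.
Balance: K_A = K_B − x×(3400 − 2890), so x = (K_B − K_A)/(3400 − 2890) = 18203/510 = 35.7 km.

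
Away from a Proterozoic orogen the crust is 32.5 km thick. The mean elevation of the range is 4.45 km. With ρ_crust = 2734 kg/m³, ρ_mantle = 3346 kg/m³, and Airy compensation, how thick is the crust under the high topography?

Root depth r = h ρ_c / (ρ_m − ρ_c) = 4.45 km × 2734 / 612 = 19.88 km.
Total thickness = T + h + r = 32.5 km + 4.45 km + 19.88 km = 56.8 km.

56.8 km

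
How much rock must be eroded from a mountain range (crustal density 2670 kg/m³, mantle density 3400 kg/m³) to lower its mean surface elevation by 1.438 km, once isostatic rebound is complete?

6.7 km

Net drop Δ = e − u = e − e ρ_c/ρ_m = e (ρ_m − ρ_c)/ρ_m.
e = Δ ρ_m/(ρ_m − ρ_c) = 1.438 km × 3400/730 = 6.7 km.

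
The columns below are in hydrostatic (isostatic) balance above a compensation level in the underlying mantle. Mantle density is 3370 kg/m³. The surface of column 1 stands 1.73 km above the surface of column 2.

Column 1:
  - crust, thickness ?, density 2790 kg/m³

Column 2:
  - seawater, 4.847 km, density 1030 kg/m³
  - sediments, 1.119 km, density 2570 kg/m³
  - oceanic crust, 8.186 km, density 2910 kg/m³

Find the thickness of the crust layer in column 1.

37.6 km

Take the compensation level at the base of the deeper column (depth z_c below the surface of column 1) and equate Σ ρ_i t_i down to z_c; mantle fills any gap and the z_c terms cancel.
Column 1: x×2790 + (z_c − 0 − x)×3370
Column 2: 1.73×0 + 4.847×1030 + 1.119×2570 + 8.186×2910 + (z_c − 1.73 − 14.152)×3370
The z_c×3370 term appears on both sides and cancels. Collect the known terms of each column as K = Σ(ρt)_known − 3370 × (depth of known layers): K_1 = 0 − 3370×0 = 0; K_2 = 31689.5 − 3370×(1.73 + 14.152) = −21832.84.
Balance: K_1 − x×(3370 − 2790) = K_2, so x = (K_1 − K_2)/(3370 − 2790) = 21832.8/580 = 37.6 km.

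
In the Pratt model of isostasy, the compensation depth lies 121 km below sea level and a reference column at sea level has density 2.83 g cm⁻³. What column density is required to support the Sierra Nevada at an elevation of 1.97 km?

Pratt balance: ρ_ref D = ρ (D + h).
ρ = ρ_ref D/(D + h) = 2.83 × 121 km/(121 km + 1.97 km) = 2.78 g cm⁻³.

2.78 g cm⁻³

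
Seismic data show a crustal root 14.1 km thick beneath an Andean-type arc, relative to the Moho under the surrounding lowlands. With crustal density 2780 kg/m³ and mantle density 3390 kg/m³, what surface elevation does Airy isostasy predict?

3.09 km

Equating mass per unit area of the two columns: ρ_c h = (ρ_m − ρ_c) r.
h = r (ρ_m − ρ_c) / ρ_c = 14.1 km × (3390 − 2780) / 2780 = 3.09 km.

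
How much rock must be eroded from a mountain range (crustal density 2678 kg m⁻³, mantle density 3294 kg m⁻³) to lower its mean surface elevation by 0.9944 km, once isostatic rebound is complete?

5.32 km

Net drop Δ = e − u = e − e ρ_c/ρ_m = e (ρ_m − ρ_c)/ρ_m.
e = Δ ρ_m/(ρ_m − ρ_c) = 0.9944 km × 3294/616 = 5.32 km.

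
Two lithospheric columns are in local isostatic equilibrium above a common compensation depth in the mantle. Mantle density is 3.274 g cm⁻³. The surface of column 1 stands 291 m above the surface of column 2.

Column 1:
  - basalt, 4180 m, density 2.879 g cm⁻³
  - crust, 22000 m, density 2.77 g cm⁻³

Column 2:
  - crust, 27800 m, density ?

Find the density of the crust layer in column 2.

Take the compensation level at the base of the deeper column (depth z_c below the surface of column 1) and equate Σ ρ_i t_i down to z_c; mantle fills any gap and the z_c terms cancel.
Column 1: 4180×2.879 + 22000×2.77 + (z_c − 26180)×3.274
Column 2: 291×0 + 27800×ρ + (z_c − 291 − 27800)×3.274
The z_c×3.274 term appears on both sides and cancels. Collect the known terms of each column as K = Σ(ρt)_known − 3.274 × (depth of known layers): K_1 = 72974.22 − 3.274×26180 = −12739.1; K_2 = 0 − 3.274×(291 + 27800) = −91969.934.
Balance: K_1 = K_2 + 27800×ρ, so ρ = (K_1 − K_2)/27800 = 79230.8/27800 = 2.85 g cm⁻³.

2.85 g cm⁻³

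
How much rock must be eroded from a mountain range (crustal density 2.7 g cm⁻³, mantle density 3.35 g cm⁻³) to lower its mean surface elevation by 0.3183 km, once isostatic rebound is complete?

Net drop Δ = e − u = e − e ρ_c/ρ_m = e (ρ_m − ρ_c)/ρ_m.
e = Δ ρ_m/(ρ_m − ρ_c) = 0.3183 km × 3.35/0.65 = 1.64 km.

1.64 km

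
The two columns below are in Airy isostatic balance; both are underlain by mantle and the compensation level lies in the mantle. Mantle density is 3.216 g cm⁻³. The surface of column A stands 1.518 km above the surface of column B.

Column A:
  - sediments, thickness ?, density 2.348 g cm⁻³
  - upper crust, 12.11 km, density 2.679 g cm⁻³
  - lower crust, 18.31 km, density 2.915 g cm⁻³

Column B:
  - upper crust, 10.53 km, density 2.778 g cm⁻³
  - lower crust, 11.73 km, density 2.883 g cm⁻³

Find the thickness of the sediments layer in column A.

Take the compensation level at the base of the deeper column (depth z_c below the surface of column A) and equate Σ ρ_i t_i down to z_c; mantle fills any gap and the z_c terms cancel.
Column A: x×2.348 + 12.11×2.679 + 18.31×2.915 + (z_c − 30.42 − x)×3.216
Column B: 1.518×0 + 10.53×2.778 + 11.73×2.883 + (z_c − 1.518 − 22.26)×3.216
The z_c×3.216 term appears on both sides and cancels. Collect the known terms of each column as K = Σ(ρt)_known − 3.216 × (depth of known layers): K_A = 85.81634 − 3.216×30.42 = −12.01438; K_B = 63.06993 − 3.216×(1.518 + 22.26) = −13.400118.
Balance: K_A − x×(3.216 − 2.348) = K_B, so x = (K_A − K_B)/(3.216 − 2.348) = 1.38574/0.868 = 1.6 km.

1.6 km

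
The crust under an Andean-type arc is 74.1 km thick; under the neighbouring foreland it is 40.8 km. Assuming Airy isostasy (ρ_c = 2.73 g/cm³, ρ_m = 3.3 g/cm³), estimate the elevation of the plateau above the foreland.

Excess crust Δ = 74.1 km − 40.8 km = 33.3 km, split between elevation h and root r with h + r = Δ.
Airy balance ρ_c h = (ρ_m − ρ_c) r gives r = h ρ_c/(ρ_m − ρ_c), so h (1 + ρ_c/(ρ_m − ρ_c)) = Δ, i.e. h = Δ (ρ_m − ρ_c)/ρ_m.
h = 33.3 km × 0.57/3.3 = 5.75 km.

5.75 km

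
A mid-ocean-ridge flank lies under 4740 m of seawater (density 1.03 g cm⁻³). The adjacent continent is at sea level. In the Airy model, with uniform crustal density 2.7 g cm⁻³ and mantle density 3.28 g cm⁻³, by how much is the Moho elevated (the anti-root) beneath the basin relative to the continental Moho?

Balancing pressure at the compensation depth: replacing crust with seawater at the top is compensated by replacing crust with mantle at the base: d (ρ_c − ρ_w) = a (ρ_m − ρ_c).
a = d (ρ_c − ρ_w)/(ρ_m − ρ_c) = 4740 m × 1.67/0.58 = 13600 m.

13600 m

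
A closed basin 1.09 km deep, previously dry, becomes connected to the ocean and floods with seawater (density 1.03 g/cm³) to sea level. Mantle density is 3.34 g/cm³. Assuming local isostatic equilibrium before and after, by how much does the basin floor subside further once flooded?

After flooding the water column is d + s deep. Its weight must equal the weight of mantle displaced by the extra subsidence s: (d + s) ρ_w = s ρ_m.
s = d ρ_w / (ρ_m − ρ_w) = 1.09 km × 1.03/(3.34 − 1.03) = 0.486 km.

0.486 km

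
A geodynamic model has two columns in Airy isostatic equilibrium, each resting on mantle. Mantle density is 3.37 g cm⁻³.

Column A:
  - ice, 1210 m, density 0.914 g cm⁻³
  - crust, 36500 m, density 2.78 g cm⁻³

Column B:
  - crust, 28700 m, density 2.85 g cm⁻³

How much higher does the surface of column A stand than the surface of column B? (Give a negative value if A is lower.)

For any compensation level in the mantle, the mantle terms cancel and isostasy reduces to e = (Σt_A − Σt_B) − (Σ(ρt)_A − Σ(ρt)_B) / ρ_m.
Σt_A = 37710 m; Σt_B = 28700 m; Σ(ρt)_A = 102575.94; Σ(ρt)_B = 81795 (in m·g cm⁻³).
e = (37710 − 28700) − (102575.94 − 81795) / 3.37 = 2840 m.

2840 m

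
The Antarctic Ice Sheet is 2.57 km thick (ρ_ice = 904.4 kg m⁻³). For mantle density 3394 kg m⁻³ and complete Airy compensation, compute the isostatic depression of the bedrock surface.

0.685 km

In Airy isostatic equilibrium: the ice load ρ_ice t is balanced by mantle displaced below, ρ_m s.
s = t ρ_ice / ρ_m = 2.57 km × 904.4/3394 = 0.685 km.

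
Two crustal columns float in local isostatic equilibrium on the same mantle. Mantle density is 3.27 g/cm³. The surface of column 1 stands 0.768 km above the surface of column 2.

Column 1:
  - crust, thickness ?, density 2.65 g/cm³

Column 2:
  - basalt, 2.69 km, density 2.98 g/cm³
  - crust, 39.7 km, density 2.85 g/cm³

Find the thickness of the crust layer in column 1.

Take the compensation level at the base of the deeper column (depth z_c below the surface of column 1) and equate Σ ρ_i t_i down to z_c; mantle fills any gap and the z_c terms cancel.
Column 1: x×2.65 + (z_c − 0 − x)×3.27
Column 2: 0.768×0 + 2.69×2.98 + 39.7×2.85 + (z_c − 0.768 − 42.39)×3.27
The z_c×3.27 term appears on both sides and cancels. Collect the known terms of each column as K = Σ(ρt)_known − 3.27 × (depth of known layers): K_1 = 0 − 3.27×0 = 0; K_2 = 121.1612 − 3.27×(0.768 + 42.39) = −19.96546.
Balance: K_1 − x×(3.27 − 2.65) = K_2, so x = (K_1 − K_2)/(3.27 − 2.65) = 19.9655/0.62 = 32.2 km.

32.2 km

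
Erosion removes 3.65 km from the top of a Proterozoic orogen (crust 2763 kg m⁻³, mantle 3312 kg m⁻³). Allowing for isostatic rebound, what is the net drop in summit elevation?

Rebound u = e ρ_c/ρ_m = 3.65 km × 2763/3312 = 3.045 km.
Net surface drop = e − u = 3.65 km − 3.045 km = e (ρ_m − ρ_c)/ρ_m = 0.605 km.

0.605 km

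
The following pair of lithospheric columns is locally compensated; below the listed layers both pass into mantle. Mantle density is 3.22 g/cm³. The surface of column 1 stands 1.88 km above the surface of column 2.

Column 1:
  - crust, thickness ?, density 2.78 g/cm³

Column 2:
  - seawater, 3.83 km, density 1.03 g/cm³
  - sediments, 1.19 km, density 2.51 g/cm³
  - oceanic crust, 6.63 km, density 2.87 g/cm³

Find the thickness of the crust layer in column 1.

40 km

Take the compensation level at the base of the deeper column (depth z_c below the surface of column 1) and equate Σ ρ_i t_i down to z_c; mantle fills any gap and the z_c terms cancel.
Column 1: x×2.78 + (z_c − 0 − x)×3.22
Column 2: 1.88×0 + 3.83×1.03 + 1.19×2.51 + 6.63×2.87 + (z_c − 1.88 − 11.65)×3.22
The z_c×3.22 term appears on both sides and cancels. Collect the known terms of each column as K = Σ(ρt)_known − 3.22 × (depth of known layers): K_1 = 0 − 3.22×0 = 0; K_2 = 25.9599 − 3.22×(1.88 + 11.65) = −17.6067.
Balance: K_1 − x×(3.22 − 2.78) = K_2, so x = (K_1 − K_2)/(3.22 − 2.78) = 17.6067/0.44 = 40 km.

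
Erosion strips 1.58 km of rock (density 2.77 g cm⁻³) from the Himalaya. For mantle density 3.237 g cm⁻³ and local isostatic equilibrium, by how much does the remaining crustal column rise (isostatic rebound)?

Unloading: uplift u = e ρ_c/ρ_m = 1.58 km × 2.77/3.237 = 1.35 km.

1.35 km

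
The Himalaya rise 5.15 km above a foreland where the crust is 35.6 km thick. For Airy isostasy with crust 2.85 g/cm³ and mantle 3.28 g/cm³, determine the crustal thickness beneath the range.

Root depth r = h ρ_c / (ρ_m − ρ_c) = 5.15 km × 2.85 / 0.43 = 34.13 km.
Total thickness = T + h + r = 35.6 km + 5.15 km + 34.13 km = 74.9 km.

74.9 km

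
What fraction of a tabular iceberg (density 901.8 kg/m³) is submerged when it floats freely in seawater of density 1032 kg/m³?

87.4%

Submerged fraction = ρ_obj/ρ_fluid = 901.8/1032 = 87.4%.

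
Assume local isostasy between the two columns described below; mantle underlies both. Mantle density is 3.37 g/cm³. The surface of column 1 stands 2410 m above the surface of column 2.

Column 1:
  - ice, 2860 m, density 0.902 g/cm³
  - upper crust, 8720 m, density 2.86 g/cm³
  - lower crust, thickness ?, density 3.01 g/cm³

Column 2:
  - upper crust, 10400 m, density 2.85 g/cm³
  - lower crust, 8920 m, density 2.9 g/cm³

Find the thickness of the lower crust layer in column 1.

17300 m

Take the compensation level at the base of the deeper column (depth z_c below the surface of column 1) and equate Σ ρ_i t_i down to z_c; mantle fills any gap and the z_c terms cancel.
Column 1: 2860×0.902 + 8720×2.86 + x×3.01 + (z_c − 11580 − x)×3.37
Column 2: 2410×0 + 10400×2.85 + 8920×2.9 + (z_c − 2410 − 19320)×3.37
The z_c×3.37 term appears on both sides and cancels. Collect the known terms of each column as K = Σ(ρt)_known − 3.37 × (depth of known layers): K_1 = 27518.92 − 3.37×11580 = −11505.68; K_2 = 55508 − 3.37×(2410 + 19320) = −17722.1.
Balance: K_1 − x×(3.37 − 3.01) = K_2, so x = (K_1 − K_2)/(3.37 − 3.01) = 6216.42/0.36 = 17300 m.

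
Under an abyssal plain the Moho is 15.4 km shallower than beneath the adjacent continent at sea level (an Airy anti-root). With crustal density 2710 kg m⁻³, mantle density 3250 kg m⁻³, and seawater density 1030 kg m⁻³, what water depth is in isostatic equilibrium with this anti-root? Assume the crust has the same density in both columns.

Replacing a thickness d of crust by seawater at the top must be balanced by replacing crust with mantle at the base: d (ρ_c − ρ_w) = a (ρ_m − ρ_c).
d = a (ρ_m − ρ_c)/(ρ_c − ρ_w) = 15.4 km × 540/1680 = 4.95 km.

4.95 km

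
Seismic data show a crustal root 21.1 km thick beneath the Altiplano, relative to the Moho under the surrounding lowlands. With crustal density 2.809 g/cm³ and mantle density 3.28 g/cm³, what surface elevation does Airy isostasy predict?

3.54 km

In Airy isostatic equilibrium: ρ_c h = (ρ_m − ρ_c) r.
h = r (ρ_m − ρ_c) / ρ_c = 21.1 km × (3.28 − 2.809) / 2.809 = 3.54 km.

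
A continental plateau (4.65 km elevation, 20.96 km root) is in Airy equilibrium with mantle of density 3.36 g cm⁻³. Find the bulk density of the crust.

ρ_c h = (ρ_m − ρ_c) r → ρ_c (h + r) = ρ_m r → ρ_c = ρ_m r / (h + r).
ρ_c = 3.36 × 20.96 km / (4.65 km + 20.96 km) = 2.75 g cm⁻³.

2.75 g cm⁻³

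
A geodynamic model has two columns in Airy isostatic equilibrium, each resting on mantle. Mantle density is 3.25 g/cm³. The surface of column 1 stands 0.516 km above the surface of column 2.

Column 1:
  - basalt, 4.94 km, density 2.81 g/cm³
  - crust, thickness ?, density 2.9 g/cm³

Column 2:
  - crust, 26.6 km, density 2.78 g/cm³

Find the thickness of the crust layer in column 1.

Take the compensation level at the base of the deeper column (depth z_c below the surface of column 1) and equate Σ ρ_i t_i down to z_c; mantle fills any gap and the z_c terms cancel.
Column 1: 4.94×2.81 + x×2.9 + (z_c − 4.94 − x)×3.25
Column 2: 0.516×0 + 26.6×2.78 + (z_c − 0.516 − 26.6)×3.25
The z_c×3.25 term appears on both sides and cancels. Collect the known terms of each column as K = Σ(ρt)_known − 3.25 × (depth of known layers): K_1 = 13.8814 − 3.25×4.94 = −2.1736; K_2 = 73.948 − 3.25×(0.516 + 26.6) = −14.179.
Balance: K_1 − x×(3.25 − 2.9) = K_2, so x = (K_1 − K_2)/(3.25 − 2.9) = 12.0054/0.35 = 34.3 km.

34.3 km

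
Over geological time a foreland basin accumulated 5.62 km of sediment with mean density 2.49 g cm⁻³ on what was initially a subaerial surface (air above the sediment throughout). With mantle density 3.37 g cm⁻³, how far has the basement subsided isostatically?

Subaerial load: s = t ρ_sed / ρ_m = 5.62 km × 2.49/3.37 = 4.15 km.

4.15 km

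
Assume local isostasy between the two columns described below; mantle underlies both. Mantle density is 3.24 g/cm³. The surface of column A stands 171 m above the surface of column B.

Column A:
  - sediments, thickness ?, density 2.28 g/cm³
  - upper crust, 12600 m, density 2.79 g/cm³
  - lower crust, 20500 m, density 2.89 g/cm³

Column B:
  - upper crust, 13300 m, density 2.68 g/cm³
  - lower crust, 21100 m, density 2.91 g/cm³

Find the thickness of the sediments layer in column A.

2210 m

Take the compensation level at the base of the deeper column (depth z_c below the surface of column A) and equate Σ ρ_i t_i down to z_c; mantle fills any gap and the z_c terms cancel.
Column A: x×2.28 + 12600×2.79 + 20500×2.89 + (z_c − 33100 − x)×3.24
Column B: 171×0 + 13300×2.68 + 21100×2.91 + (z_c − 171 − 34400)×3.24
The z_c×3.24 term appears on both sides and cancels. Collect the known terms of each column as K = Σ(ρt)_known − 3.24 × (depth of known layers): K_A = 94399 − 3.24×33100 = −12845; K_B = 97045 − 3.24×(171 + 34400) = −14965.04.
Balance: K_A − x×(3.24 − 2.28) = K_B, so x = (K_A − K_B)/(3.24 − 2.28) = 2120.04/0.96 = 2210 m.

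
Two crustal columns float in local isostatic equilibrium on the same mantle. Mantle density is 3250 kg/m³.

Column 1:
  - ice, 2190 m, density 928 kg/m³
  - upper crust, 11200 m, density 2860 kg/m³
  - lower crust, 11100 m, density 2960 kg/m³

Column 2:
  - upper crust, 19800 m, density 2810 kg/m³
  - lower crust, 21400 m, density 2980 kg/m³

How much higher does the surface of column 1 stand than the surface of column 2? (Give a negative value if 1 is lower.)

−559 m

For any compensation level in the mantle, the mantle terms cancel and isostasy reduces to e = (Σt_1 − Σt_2) − (Σ(ρt)_1 − Σ(ρt)_2) / ρ_m.
Σt_1 = 24490 m; Σt_2 = 41200 m; Σ(ρt)_1 = 66920320; Σ(ρt)_2 = 119410000 (in m·kg/m³).
e = (24490 − 41200) − (66920320 − 119410000) / 3250 = −559 m.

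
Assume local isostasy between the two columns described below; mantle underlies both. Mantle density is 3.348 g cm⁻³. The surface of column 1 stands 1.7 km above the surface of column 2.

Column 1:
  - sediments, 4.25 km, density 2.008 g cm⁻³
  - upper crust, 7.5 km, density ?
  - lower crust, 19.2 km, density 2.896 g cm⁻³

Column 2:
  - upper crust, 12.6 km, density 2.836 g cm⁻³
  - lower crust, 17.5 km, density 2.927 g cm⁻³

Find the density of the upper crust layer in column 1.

2.66 g cm⁻³

Take the compensation level at the base of the deeper column (depth z_c below the surface of column 1) and equate Σ ρ_i t_i down to z_c; mantle fills any gap and the z_c terms cancel.
Column 1: 4.25×2.008 + 7.5×ρ + 19.2×2.896 + (z_c − 30.95)×3.348
Column 2: 1.7×0 + 12.6×2.836 + 17.5×2.927 + (z_c − 1.7 − 30.1)×3.348
The z_c×3.348 term appears on both sides and cancels. Collect the known terms of each column as K = Σ(ρt)_known − 3.348 × (depth of known layers): K_1 = 64.1372 − 3.348×30.95 = −39.4834; K_2 = 86.9561 − 3.348×(1.7 + 30.1) = −19.5103.
Balance: K_1 + 7.5×ρ = K_2, so ρ = (K_2 − K_1)/7.5 = 19.9731/7.5 = 2.66 g cm⁻³.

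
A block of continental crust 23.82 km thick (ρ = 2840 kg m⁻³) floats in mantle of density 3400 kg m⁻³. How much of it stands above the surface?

Floating equilibrium: submerged depth d = t ρ_obj/ρ_fluid = 23.82 km × 2840/3400 = 19.9 km.
Freeboard = t − d = 23.82 km − 19.9 km = 3.92 km.

3.92 km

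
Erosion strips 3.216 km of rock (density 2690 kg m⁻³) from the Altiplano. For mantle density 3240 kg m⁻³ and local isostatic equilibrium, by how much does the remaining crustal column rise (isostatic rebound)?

2.67 km

Unloading: uplift u = e ρ_c/ρ_m = 3.216 km × 2690/3240 = 2.67 km.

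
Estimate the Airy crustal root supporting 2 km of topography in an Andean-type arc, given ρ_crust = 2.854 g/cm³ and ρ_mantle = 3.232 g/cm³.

In Airy isostatic equilibrium: the weight of the topography is balanced by the buoyancy of the root, ρ_c h = (ρ_m − ρ_c) r.
r = h · ρ_c / (ρ_m − ρ_c) = 2 km × 2.854 / (3.232 − 2.854) = 15.1 km.

15.1 km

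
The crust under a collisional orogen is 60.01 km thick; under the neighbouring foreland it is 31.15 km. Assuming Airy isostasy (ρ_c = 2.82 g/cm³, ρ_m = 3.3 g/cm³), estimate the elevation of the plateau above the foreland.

4.2 km

Excess crust Δ = 60.01 km − 31.15 km = 28.86 km, split between elevation h and root r with h + r = Δ.
Airy balance ρ_c h = (ρ_m − ρ_c) r gives r = h ρ_c/(ρ_m − ρ_c), so h (1 + ρ_c/(ρ_m − ρ_c)) = Δ, i.e. h = Δ (ρ_m − ρ_c)/ρ_m.
h = 28.86 km × 0.48/3.3 = 4.2 km.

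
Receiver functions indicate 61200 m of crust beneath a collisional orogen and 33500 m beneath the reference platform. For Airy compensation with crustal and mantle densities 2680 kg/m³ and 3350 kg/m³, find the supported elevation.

5540 m

Excess crust Δ = 61200 m − 33500 m = 27700 m, split between elevation h and root r with h + r = Δ.
Airy balance ρ_c h = (ρ_m − ρ_c) r gives r = h ρ_c/(ρ_m − ρ_c), so h (1 + ρ_c/(ρ_m − ρ_c)) = Δ, i.e. h = Δ (ρ_m − ρ_c)/ρ_m.
h = 27700 m × 670/3350 = 5540 m.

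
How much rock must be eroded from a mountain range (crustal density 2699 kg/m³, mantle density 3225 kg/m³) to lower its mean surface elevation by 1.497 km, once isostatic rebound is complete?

9.18 km

Net drop Δ = e − u = e − e ρ_c/ρ_m = e (ρ_m − ρ_c)/ρ_m.
e = Δ ρ_m/(ρ_m − ρ_c) = 1.497 km × 3225/526 = 9.18 km.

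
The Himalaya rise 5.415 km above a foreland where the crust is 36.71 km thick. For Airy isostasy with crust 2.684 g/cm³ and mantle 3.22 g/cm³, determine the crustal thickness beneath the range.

69.2 km

Root depth r = h ρ_c / (ρ_m − ρ_c) = 5.415 km × 2.684 / 0.536 = 27.12 km.
Total thickness = T + h + r = 36.71 km + 5.415 km + 27.12 km = 69.2 km.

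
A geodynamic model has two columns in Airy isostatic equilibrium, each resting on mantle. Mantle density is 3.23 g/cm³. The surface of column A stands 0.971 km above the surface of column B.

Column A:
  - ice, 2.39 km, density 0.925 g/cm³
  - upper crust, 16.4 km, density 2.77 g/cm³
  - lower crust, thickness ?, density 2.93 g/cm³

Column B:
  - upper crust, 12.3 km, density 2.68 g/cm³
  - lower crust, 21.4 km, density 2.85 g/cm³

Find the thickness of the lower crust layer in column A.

Take the compensation level at the base of the deeper column (depth z_c below the surface of column A) and equate Σ ρ_i t_i down to z_c; mantle fills any gap and the z_c terms cancel.
Column A: 2.39×0.925 + 16.4×2.77 + x×2.93 + (z_c − 18.79 − x)×3.23
Column B: 0.971×0 + 12.3×2.68 + 21.4×2.85 + (z_c − 0.971 − 33.7)×3.23
The z_c×3.23 term appears on both sides and cancels. Collect the known terms of each column as K = Σ(ρt)_known − 3.23 × (depth of known layers): K_A = 47.63875 − 3.23×18.79 = −13.05295; K_B = 93.954 − 3.23×(0.971 + 33.7) = −18.03333.
Balance: K_A − x×(3.23 − 2.93) = K_B, so x = (K_A − K_B)/(3.23 − 2.93) = 4.98038/0.3 = 16.6 km.

16.6 km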